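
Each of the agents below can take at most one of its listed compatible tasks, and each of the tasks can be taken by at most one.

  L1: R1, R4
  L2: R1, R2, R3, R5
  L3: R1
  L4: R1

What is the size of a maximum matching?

3

Unit-capacity flow: source→left, listed edges, right→sink; max matching = max flow.
Augmenting path L1→R1 (+1); matched 1.
Augmenting path L2→R2 (+1); matched 2.
Augmenting path L3→R1→L1→R4 (+1); matched 3.
No augmenting path remains; maximum matching = 3.
König certificate: {L1, L2, R1} is a vertex cover of size 3 (every listed pair touches it), so no matching can be larger.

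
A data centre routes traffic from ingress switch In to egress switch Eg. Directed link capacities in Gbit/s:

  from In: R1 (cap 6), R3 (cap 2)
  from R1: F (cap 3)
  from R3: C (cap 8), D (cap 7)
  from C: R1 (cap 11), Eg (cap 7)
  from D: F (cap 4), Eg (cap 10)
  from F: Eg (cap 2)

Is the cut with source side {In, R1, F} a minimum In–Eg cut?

Given cut capacity: 2 + 2 = 4.
Augment In→R1→F→Eg: bottleneck 2, flow now 2.
Augment In→R3→C→Eg: bottleneck 2, flow now 4.
No augmenting path remains; maximum flow = 4.
Cut capacity 4 equals the max flow, so it is a minimum cut.

Yes — it is a minimum cut (capacity 4).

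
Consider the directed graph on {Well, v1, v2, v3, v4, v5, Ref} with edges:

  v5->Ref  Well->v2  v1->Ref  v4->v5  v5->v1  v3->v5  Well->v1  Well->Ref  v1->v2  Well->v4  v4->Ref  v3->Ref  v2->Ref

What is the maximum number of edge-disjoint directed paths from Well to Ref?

Assign every edge capacity 1; by Menger, the answer equals the max flow.
Path Well→Ref (+1); total 1.
Path Well→v1→Ref (+1); total 2.
Path Well→v2→Ref (+1); total 3.
Path Well→v4→Ref (+1); total 4.
No residual Well→Ref path; max flow = 4.
Certifying cut of size 4: {Well→Ref, Well→v1, Well→v2, Well→v4}.

4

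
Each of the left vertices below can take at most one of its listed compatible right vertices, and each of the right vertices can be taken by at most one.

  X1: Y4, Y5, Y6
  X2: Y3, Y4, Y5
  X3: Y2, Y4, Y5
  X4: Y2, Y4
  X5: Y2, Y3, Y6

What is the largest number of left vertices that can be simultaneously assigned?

Unit-capacity flow: source→left, listed edges, right→sink; max matching = max flow.
Augmenting path X1→Y4 (+1); matched 1.
Augmenting path X2→Y3 (+1); matched 2.
Augmenting path X3→Y2 (+1); matched 3.
Augmenting path X5→Y6 (+1); matched 4.
Augmenting path X4→Y2→X3→Y5 (+1); matched 5.
No augmenting path remains; maximum matching = 5.
König certificate: {X1, X2, X3, X4, X5} is a vertex cover of size 5 (every listed pair touches it), so no matching can be larger.

5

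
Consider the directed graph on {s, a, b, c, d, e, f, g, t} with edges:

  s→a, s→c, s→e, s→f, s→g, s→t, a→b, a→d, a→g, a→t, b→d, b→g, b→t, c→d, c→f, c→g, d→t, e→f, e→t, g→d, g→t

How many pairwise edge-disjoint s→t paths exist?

Assign every edge capacity 1; by Menger, the answer equals the max flow.
Path s→t (+1); total 1.
Path s→a→t (+1); total 2.
Path s→e→t (+1); total 3.
Path s→g→t (+1); total 4.
Path s→c→d→t (+1); total 5.
No residual s→t path; max flow = 5.
Certifying cut of size 5: {s→a, s→c, s→e, s→g, s→t}.

5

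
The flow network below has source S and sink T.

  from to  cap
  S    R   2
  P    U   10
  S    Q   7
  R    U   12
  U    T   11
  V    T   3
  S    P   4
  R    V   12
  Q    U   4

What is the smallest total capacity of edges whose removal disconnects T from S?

Augment S→P→U→T: bottleneck 4, flow now 4.
Augment S→Q→U→T: bottleneck 4, flow now 8.
Augment S→R→U→T: bottleneck 2, flow now 10.
No augmenting path remains; maximum flow = 10.
By max-flow min-cut, the minimum cut capacity equals the max flow.
In the residual graph, reachable from S: {S, Q}.
Min-cut edges: S→P (4), S→R (2), Q→U (4); capacity 4 + 2 + 4 = 10.

10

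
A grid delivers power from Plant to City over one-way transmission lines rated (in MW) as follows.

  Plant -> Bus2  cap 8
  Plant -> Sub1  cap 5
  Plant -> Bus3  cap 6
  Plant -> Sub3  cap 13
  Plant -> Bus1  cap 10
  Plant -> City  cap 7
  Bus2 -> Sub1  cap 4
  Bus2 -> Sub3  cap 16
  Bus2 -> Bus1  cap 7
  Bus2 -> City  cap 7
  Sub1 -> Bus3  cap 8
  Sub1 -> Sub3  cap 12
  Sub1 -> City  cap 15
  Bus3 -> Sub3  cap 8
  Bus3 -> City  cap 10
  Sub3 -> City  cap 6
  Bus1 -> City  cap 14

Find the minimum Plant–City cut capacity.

Augment Plant→City: bottleneck 7, flow now 7.
Augment Plant→Bus2→City: bottleneck 7, flow now 14.
Augment Plant→Sub1→City: bottleneck 5, flow now 19.
Augment Plant→Bus3→City: bottleneck 6, flow now 25.
Augment Plant→Sub3→City: bottleneck 6, flow now 31.
Augment Plant→Bus1→City: bottleneck 10, flow now 41.
Augment Plant→Bus2→Sub1→City: bottleneck 1, flow now 42.
No augmenting path remains; maximum flow = 42.
By max-flow min-cut, the minimum cut capacity equals the max flow.
In the residual graph, reachable from Plant: {Plant, Sub3}.
Min-cut edges: Plant→Bus2 (8), Plant→Sub1 (5), Plant→Bus3 (6), Plant→Bus1 (10), Plant→City (7), Sub3→City (6); capacity 8 + 5 + 6 + 10 + 7 + 6 = 42.

42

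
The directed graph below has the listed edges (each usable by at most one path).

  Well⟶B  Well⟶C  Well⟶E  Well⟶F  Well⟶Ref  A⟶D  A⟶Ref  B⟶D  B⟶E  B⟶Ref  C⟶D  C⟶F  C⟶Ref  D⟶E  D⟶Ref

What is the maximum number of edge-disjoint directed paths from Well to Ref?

Assign every edge capacity 1; by Menger, the answer equals the max flow.
Path Well→Ref (+1); total 1.
Path Well→B→Ref (+1); total 2.
Path Well→C→Ref (+1); total 3.
No residual Well→Ref path; max flow = 3.
Certifying cut of size 3: {Well→B, Well→C, Well→Ref}.

3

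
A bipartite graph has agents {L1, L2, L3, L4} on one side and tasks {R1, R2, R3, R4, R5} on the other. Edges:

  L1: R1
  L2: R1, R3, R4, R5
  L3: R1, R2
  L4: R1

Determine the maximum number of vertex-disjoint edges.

3

Unit-capacity flow: source→left, listed edges, right→sink; max matching = max flow.
Augmenting path L1→R1 (+1); matched 1.
Augmenting path L2→R3 (+1); matched 2.
Augmenting path L3→R2 (+1); matched 3.
No augmenting path remains; maximum matching = 3.
König certificate: {L2, L3, R1} is a vertex cover of size 3 (every listed pair touches it), so no matching can be larger.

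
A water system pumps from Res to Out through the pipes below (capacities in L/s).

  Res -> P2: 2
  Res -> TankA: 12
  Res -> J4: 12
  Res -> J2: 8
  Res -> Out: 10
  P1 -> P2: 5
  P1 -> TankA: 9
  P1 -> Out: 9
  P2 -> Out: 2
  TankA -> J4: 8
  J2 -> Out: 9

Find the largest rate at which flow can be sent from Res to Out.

20

Augment Res→Out: bottleneck 10, flow now 10.
Augment Res→P2→Out: bottleneck 2, flow now 12.
Augment Res→J2→Out: bottleneck 8, flow now 20.
No augmenting path remains; maximum flow = 20.
In the residual graph, reachable from Res: {Res, TankA, J4}.
Min-cut edges: Res→P2 (2), Res→J2 (8), Res→Out (10); capacity 2 + 8 + 10 = 20.
This cut is saturated, so no flow can exceed 20.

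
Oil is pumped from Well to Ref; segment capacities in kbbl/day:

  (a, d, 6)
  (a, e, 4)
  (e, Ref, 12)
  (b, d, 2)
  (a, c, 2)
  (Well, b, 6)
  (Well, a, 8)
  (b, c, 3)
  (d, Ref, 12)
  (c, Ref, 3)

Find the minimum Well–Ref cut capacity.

13

Augment Well→a→c→Ref: bottleneck 2, flow now 2.
Augment Well→a→d→Ref: bottleneck 6, flow now 8.
Augment Well→b→c→Ref: bottleneck 1, flow now 9.
Augment Well→b→d→Ref: bottleneck 2, flow now 11.
Augment Well→b→c→a→e→Ref: bottleneck 2, flow now 13. (uses reverse residual edge)
No augmenting path remains; maximum flow = 13.
By max-flow min-cut, the minimum cut capacity equals the max flow.
In the residual graph, reachable from Well: {Well, b}.
Min-cut edges: Well→a (8), b→c (3), b→d (2); capacity 8 + 3 + 2 = 13.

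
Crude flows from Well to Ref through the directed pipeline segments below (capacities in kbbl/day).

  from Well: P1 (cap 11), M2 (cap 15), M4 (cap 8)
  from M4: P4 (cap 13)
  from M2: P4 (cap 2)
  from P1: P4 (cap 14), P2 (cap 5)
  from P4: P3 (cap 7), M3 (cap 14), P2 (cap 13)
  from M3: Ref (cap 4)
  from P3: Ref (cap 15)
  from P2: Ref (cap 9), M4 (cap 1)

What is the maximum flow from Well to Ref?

Augment Well→P1→P2→Ref: bottleneck 5, flow now 5.
Augment Well→M4→P4→M3→Ref: bottleneck 4, flow now 9.
Augment Well→M4→P4→P3→Ref: bottleneck 4, flow now 13.
Augment Well→M2→P4→P3→Ref: bottleneck 2, flow now 15.
Augment Well→P1→P4→P3→Ref: bottleneck 1, flow now 16.
Augment Well→P1→P4→P2→Ref: bottleneck 4, flow now 20.
No augmenting path remains; maximum flow = 20.
In the residual graph, reachable from Well: {Well, M4, M2, P1, P4, M3, P2}.
Min-cut edges: P4→P3 (7), M3→Ref (4), P2→Ref (9); capacity 7 + 4 + 9 = 20.
This cut is saturated, so no flow can exceed 20.

20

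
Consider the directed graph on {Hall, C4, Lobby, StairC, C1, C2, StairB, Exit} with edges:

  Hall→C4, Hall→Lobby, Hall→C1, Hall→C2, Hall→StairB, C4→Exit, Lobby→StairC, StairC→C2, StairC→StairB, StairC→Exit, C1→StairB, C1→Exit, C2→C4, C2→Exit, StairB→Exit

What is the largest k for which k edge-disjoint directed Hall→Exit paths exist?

Assign every edge capacity 1; by Menger, the answer equals the max flow.
Path Hall→C4→Exit (+1); total 1.
Path Hall→C1→Exit (+1); total 2.
Path Hall→C2→Exit (+1); total 3.
Path Hall→StairB→Exit (+1); total 4.
Path Hall→Lobby→StairC→Exit (+1); total 5.
No residual Hall→Exit path; max flow = 5.
Certifying cut of size 5: {Hall→C1, Hall→C2, Hall→C4, Hall→Lobby, Hall→StairB}.

5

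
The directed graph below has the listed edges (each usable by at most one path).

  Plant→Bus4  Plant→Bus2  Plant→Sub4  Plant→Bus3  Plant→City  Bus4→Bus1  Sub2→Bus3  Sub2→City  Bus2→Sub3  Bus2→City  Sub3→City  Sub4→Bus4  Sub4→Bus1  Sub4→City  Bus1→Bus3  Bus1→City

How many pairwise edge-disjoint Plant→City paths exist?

4

Assign every edge capacity 1; by Menger, the answer equals the max flow.
Path Plant→City (+1); total 1.
Path Plant→Bus2→City (+1); total 2.
Path Plant→Sub4→City (+1); total 3.
Path Plant→Bus4→Bus1→City (+1); total 4.
No residual Plant→City path; max flow = 4.
Certifying cut of size 4: {Plant→Bus2, Plant→Bus4, Plant→City, Plant→Sub4}.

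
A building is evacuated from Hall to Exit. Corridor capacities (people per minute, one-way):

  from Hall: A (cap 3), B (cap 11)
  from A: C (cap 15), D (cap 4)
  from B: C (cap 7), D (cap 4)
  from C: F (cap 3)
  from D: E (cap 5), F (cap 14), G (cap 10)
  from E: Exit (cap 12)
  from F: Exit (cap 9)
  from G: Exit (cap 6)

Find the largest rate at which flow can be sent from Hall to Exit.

Augment Hall→A→C→F→Exit: bottleneck 3, flow now 3.
Augment Hall→B→D→E→Exit: bottleneck 4, flow now 7.
Augment Hall→B→C→A→D→E→Exit: bottleneck 1, flow now 8. (uses reverse residual edge)
Augment Hall→B→C→A→D→F→Exit: bottleneck 2, flow now 10. (uses reverse residual edge)
No augmenting path remains; maximum flow = 10.
In the residual graph, reachable from Hall: {Hall, B, C}.
Min-cut edges: Hall→A (3), B→D (4), C→F (3); capacity 3 + 4 + 3 = 10.
This cut is saturated, so no flow can exceed 10.

10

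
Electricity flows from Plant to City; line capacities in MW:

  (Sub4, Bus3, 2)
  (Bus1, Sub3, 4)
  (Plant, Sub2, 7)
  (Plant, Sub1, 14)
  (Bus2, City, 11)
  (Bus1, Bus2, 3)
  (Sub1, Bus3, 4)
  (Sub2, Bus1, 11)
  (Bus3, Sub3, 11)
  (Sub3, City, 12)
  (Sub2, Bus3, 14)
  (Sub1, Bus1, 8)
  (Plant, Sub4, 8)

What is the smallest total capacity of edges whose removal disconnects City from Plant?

15

Augment Plant→Sub4→Bus3→Sub3→City: bottleneck 2, flow now 2.
Augment Plant→Sub2→Bus1→Sub3→City: bottleneck 4, flow now 6.
Augment Plant→Sub2→Bus1→Bus2→City: bottleneck 3, flow now 9.
Augment Plant→Sub1→Bus3→Sub3→City: bottleneck 4, flow now 13.
Augment Plant→Sub1→Bus1→Sub2→Bus3→Sub3→City: bottleneck 2, flow now 15. (uses reverse residual edge)
No augmenting path remains; maximum flow = 15.
By max-flow min-cut, the minimum cut capacity equals the max flow.
In the residual graph, reachable from Plant: {Plant, Sub4, Sub2, Sub1, Bus1, Bus3, Sub3}.
Min-cut edges: Bus1→Bus2 (3), Sub3→City (12); capacity 3 + 12 = 15.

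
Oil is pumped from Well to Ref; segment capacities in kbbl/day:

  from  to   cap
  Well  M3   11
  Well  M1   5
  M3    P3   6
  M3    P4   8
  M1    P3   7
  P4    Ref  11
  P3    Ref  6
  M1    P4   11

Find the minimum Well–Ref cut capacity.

16

Augment Well→M1→P4→Ref: bottleneck 5, flow now 5.
Augment Well→M3→P4→Ref: bottleneck 6, flow now 11.
Augment Well→M3→P3→Ref: bottleneck 5, flow now 16.
No augmenting path remains; maximum flow = 16.
By max-flow min-cut, the minimum cut capacity equals the max flow.
In the residual graph, reachable from Well: {Well}.
Min-cut edges: Well→M1 (5), Well→M3 (11); capacity 5 + 11 = 16.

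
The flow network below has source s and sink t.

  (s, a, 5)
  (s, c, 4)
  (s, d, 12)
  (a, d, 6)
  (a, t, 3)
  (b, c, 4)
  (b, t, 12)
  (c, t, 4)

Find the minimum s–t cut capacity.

7

Augment s→a→t: bottleneck 3, flow now 3.
Augment s→c→t: bottleneck 4, flow now 7.
No augmenting path remains; maximum flow = 7.
By max-flow min-cut, the minimum cut capacity equals the max flow.
In the residual graph, reachable from s: {s, a, d}.
Min-cut edges: s→c (4), a→t (3); capacity 4 + 3 = 7.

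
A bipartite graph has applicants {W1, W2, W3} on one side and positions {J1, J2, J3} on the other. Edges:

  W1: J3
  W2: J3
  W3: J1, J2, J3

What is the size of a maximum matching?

2

Unit-capacity flow: source→left, listed edges, right→sink; max matching = max flow.
Augmenting path W1→J3 (+1); matched 1.
Augmenting path W3→J1 (+1); matched 2.
No augmenting path remains; maximum matching = 2.
König certificate: {W3, J3} is a vertex cover of size 2 (every listed pair touches it), so no matching can be larger.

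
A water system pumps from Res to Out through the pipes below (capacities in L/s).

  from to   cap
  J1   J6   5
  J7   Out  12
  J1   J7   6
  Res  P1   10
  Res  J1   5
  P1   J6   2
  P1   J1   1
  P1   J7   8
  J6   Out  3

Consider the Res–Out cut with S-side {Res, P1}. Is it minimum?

Given cut capacity: 5 + 1 + 8 + 2 = 16.
Augment Res→P1→J7→Out: bottleneck 8, flow now 8.
Augment Res→P1→J6→Out: bottleneck 2, flow now 10.
Augment Res→J1→J7→Out: bottleneck 4, flow now 14.
Augment Res→J1→J6→Out: bottleneck 1, flow now 15.
No augmenting path remains; maximum flow = 15.
In the residual graph, reachable from Res: {Res}.
Min-cut edges: Res→P1 (10), Res→J1 (5); capacity 10 + 5 = 15.
Cut capacity 16 exceeds the max flow 15, so it is not minimum.

No — its capacity is 16, but the minimum cut has capacity 15.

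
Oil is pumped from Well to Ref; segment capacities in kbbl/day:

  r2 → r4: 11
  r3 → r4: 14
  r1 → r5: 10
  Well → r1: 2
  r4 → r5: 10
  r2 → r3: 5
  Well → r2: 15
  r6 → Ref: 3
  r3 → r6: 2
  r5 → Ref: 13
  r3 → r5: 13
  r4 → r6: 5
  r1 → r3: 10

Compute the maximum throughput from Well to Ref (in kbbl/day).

Augment Well→r1→r5→Ref: bottleneck 2, flow now 2.
Augment Well→r2→r3→r5→Ref: bottleneck 5, flow now 7.
Augment Well→r2→r4→r5→Ref: bottleneck 6, flow now 13.
Augment Well→r2→r4→r6→Ref: bottleneck 3, flow now 16.
No augmenting path remains; maximum flow = 16.
In the residual graph, reachable from Well: {Well, r1, r2, r3, r4, r5, r6}.
Min-cut edges: r5→Ref (13), r6→Ref (3); capacity 13 + 3 = 16.
This cut is saturated, so no flow can exceed 16.

16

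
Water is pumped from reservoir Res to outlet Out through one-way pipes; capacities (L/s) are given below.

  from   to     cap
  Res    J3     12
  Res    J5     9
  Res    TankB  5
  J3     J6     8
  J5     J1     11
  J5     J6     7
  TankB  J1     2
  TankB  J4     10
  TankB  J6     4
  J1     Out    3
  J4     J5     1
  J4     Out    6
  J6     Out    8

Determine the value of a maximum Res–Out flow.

Augment Res→J3→J6→Out: bottleneck 8, flow now 8.
Augment Res→J5→J1→Out: bottleneck 3, flow now 11.
Augment Res→TankB→J4→Out: bottleneck 5, flow now 16.
No augmenting path remains; maximum flow = 16.
In the residual graph, reachable from Res: {Res, J3, J5, J1, J6}.
Min-cut edges: Res→TankB (5), J1→Out (3), J6→Out (8); capacity 5 + 3 + 8 = 16.
This cut is saturated, so no flow can exceed 16.

16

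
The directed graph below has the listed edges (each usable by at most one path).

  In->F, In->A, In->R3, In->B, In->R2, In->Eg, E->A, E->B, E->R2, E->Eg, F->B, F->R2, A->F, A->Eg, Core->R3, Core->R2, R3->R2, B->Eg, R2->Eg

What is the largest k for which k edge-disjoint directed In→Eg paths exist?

4

Assign every edge capacity 1; by Menger, the answer equals the max flow.
Path In→Eg (+1); total 1.
Path In→A→Eg (+1); total 2.
Path In→B→Eg (+1); total 3.
Path In→R2→Eg (+1); total 4.
No residual In→Eg path; max flow = 4.
Certifying cut of size 4: {B→Eg, In→A, In→Eg, R2→Eg}.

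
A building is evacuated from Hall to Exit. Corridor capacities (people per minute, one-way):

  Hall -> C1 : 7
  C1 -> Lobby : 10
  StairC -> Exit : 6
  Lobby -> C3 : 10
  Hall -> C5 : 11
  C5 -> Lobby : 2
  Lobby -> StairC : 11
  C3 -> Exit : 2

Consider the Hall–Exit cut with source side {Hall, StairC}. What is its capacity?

Edges leaving {Hall, StairC}: Hall→C1 (7), Hall→C5 (11), StairC→Exit (6).
Cut capacity = 7 + 11 + 6 = 24.

24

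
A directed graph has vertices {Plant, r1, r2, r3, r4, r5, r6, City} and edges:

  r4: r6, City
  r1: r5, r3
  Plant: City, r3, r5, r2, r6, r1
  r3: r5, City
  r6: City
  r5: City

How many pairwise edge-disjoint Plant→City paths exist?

Assign every edge capacity 1; by Menger, the answer equals the max flow.
Path Plant→City (+1); total 1.
Path Plant→r3→City (+1); total 2.
Path Plant→r5→City (+1); total 3.
Path Plant→r6→City (+1); total 4.
No residual Plant→City path; max flow = 4.
Certifying cut of size 4: {Plant→City, Plant→r6, r3→City, r5→City}.

4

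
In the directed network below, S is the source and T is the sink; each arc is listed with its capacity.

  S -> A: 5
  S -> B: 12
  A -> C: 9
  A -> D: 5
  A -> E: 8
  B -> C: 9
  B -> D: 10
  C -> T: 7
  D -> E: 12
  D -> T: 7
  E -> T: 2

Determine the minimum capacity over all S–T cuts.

16

Augment S→A→C→T: bottleneck 5, flow now 5.
Augment S→B→C→T: bottleneck 2, flow now 7.
Augment S→B→D→T: bottleneck 7, flow now 14.
Augment S→B→D→E→T: bottleneck 2, flow now 16.
No augmenting path remains; maximum flow = 16.
By max-flow min-cut, the minimum cut capacity equals the max flow.
In the residual graph, reachable from S: {S, A, B, C, D, E}.
Min-cut edges: C→T (7), D→T (7), E→T (2); capacity 7 + 7 + 2 = 16.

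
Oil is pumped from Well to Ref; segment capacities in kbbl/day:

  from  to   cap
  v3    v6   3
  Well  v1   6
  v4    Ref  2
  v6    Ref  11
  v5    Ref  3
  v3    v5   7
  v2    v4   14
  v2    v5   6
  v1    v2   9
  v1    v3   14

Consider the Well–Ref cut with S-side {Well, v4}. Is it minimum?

Given cut capacity: 6 + 2 = 8.
Augment Well→v1→v2→v4→Ref: bottleneck 2, flow now 2.
Augment Well→v1→v2→v5→Ref: bottleneck 3, flow now 5.
Augment Well→v1→v3→v6→Ref: bottleneck 1, flow now 6.
No augmenting path remains; maximum flow = 6.
In the residual graph, reachable from Well: {Well}.
Min-cut edges: Well→v1 (6); capacity 6 = 6.
Cut capacity 8 exceeds the max flow 6, so it is not minimum.

No — its capacity is 8, but the minimum cut has capacity 6.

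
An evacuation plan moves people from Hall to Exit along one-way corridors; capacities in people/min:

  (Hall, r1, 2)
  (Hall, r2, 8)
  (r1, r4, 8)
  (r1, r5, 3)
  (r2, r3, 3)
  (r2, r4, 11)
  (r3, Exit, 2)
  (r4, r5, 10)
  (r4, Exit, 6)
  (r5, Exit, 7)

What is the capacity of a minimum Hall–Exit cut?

10

Augment Hall→r1→r4→Exit: bottleneck 2, flow now 2.
Augment Hall→r2→r3→Exit: bottleneck 2, flow now 4.
Augment Hall→r2→r4→Exit: bottleneck 4, flow now 8.
Augment Hall→r2→r4→r5→Exit: bottleneck 2, flow now 10.
No augmenting path remains; maximum flow = 10.
By max-flow min-cut, the minimum cut capacity equals the max flow.
In the residual graph, reachable from Hall: {Hall}.
Min-cut edges: Hall→r1 (2), Hall→r2 (8); capacity 2 + 8 = 10.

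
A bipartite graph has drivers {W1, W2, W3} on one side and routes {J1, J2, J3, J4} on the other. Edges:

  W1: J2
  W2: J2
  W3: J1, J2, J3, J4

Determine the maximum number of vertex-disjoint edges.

Unit-capacity flow: source→left, listed edges, right→sink; max matching = max flow.
Augmenting path W1→J2 (+1); matched 1.
Augmenting path W3→J1 (+1); matched 2.
No augmenting path remains; maximum matching = 2.
König certificate: {W3, J2} is a vertex cover of size 2 (every listed pair touches it), so no matching can be larger.

2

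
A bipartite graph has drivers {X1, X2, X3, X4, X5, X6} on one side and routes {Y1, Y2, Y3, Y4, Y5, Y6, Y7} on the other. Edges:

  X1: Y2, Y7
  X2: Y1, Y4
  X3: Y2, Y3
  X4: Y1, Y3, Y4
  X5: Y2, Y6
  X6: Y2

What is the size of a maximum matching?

6

Unit-capacity flow: source→left, listed edges, right→sink; max matching = max flow.
Augmenting path X1→Y2 (+1); matched 1.
Augmenting path X2→Y1 (+1); matched 2.
Augmenting path X3→Y3 (+1); matched 3.
Augmenting path X4→Y4 (+1); matched 4.
Augmenting path X5→Y6 (+1); matched 5.
Augmenting path X6→Y2→X1→Y7 (+1); matched 6.
No augmenting path remains; maximum matching = 6.
König certificate: {X1, X2, X3, X4, X5, X6} is a vertex cover of size 6 (every listed pair touches it), so no matching can be larger.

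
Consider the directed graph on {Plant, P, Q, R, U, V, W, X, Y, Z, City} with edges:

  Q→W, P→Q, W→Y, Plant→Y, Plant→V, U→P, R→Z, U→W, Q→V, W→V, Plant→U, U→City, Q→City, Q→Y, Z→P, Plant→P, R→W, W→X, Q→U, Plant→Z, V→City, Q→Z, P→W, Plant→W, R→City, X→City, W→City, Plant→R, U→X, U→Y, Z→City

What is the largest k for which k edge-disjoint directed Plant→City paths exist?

6

Assign every edge capacity 1; by Menger, the answer equals the max flow.
Path Plant→R→City (+1); total 1.
Path Plant→U→City (+1); total 2.
Path Plant→V→City (+1); total 3.
Path Plant→W→City (+1); total 4.
Path Plant→Z→City (+1); total 5.
Path Plant→P→Q→City (+1); total 6.
No residual Plant→City path; max flow = 6.
Certifying cut of size 6: {Plant→P, Plant→R, Plant→U, Plant→V, Plant→W, Plant→Z}.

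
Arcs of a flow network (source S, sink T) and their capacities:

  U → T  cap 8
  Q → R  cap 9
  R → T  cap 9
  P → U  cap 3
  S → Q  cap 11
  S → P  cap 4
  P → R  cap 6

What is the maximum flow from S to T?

12

Augment S→P→R→T: bottleneck 4, flow now 4.
Augment S→Q→R→T: bottleneck 5, flow now 9.
Augment S→Q→R→P→U→T: bottleneck 3, flow now 12. (uses reverse residual edge)
No augmenting path remains; maximum flow = 12.
In the residual graph, reachable from S: {S, P, Q, R}.
Min-cut edges: P→U (3), R→T (9); capacity 3 + 9 = 12.
This cut is saturated, so no flow can exceed 12.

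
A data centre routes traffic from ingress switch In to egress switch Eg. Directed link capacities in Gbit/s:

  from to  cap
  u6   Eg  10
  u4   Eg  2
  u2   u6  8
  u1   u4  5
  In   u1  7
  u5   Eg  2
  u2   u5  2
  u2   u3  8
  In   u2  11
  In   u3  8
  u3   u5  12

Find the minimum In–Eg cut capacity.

12

Augment In→u1→u4→Eg: bottleneck 2, flow now 2.
Augment In→u2→u5→Eg: bottleneck 2, flow now 4.
Augment In→u2→u6→Eg: bottleneck 8, flow now 12.
No augmenting path remains; maximum flow = 12.
By max-flow min-cut, the minimum cut capacity equals the max flow.
In the residual graph, reachable from In: {In, u1, u2, u3, u4, u5}.
Min-cut edges: u2→u6 (8), u4→Eg (2), u5→Eg (2); capacity 8 + 2 + 2 = 12.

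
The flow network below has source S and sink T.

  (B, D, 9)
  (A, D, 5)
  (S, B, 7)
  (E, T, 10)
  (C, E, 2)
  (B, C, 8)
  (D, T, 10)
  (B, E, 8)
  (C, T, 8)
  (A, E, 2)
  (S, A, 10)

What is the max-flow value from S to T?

Augment S→A→D→T: bottleneck 5, flow now 5.
Augment S→A→E→T: bottleneck 2, flow now 7.
Augment S→B→C→T: bottleneck 7, flow now 14.
No augmenting path remains; maximum flow = 14.
In the residual graph, reachable from S: {S, A}.
Min-cut edges: S→B (7), A→D (5), A→E (2); capacity 7 + 5 + 2 = 14.
This cut is saturated, so no flow can exceed 14.

14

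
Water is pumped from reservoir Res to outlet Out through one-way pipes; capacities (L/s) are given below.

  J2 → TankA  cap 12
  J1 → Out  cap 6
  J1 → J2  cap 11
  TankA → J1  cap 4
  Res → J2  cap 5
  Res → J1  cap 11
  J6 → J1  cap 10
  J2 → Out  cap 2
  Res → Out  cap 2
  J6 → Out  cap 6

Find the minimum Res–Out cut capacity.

Augment Res→Out: bottleneck 2, flow now 2.
Augment Res→J1→Out: bottleneck 6, flow now 8.
Augment Res→J2→Out: bottleneck 2, flow now 10.
No augmenting path remains; maximum flow = 10.
By max-flow min-cut, the minimum cut capacity equals the max flow.
In the residual graph, reachable from Res: {Res, J1, J2, TankA}.
Min-cut edges: Res→Out (2), J1→Out (6), J2→Out (2); capacity 2 + 6 + 2 = 10.

10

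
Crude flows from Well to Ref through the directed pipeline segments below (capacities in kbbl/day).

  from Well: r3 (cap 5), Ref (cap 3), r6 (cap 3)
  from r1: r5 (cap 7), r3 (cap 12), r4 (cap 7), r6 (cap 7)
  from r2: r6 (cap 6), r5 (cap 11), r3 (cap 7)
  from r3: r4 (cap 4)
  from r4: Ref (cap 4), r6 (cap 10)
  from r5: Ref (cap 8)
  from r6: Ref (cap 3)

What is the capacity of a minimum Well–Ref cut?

10

Augment Well→Ref: bottleneck 3, flow now 3.
Augment Well→r6→Ref: bottleneck 3, flow now 6.
Augment Well→r3→r4→Ref: bottleneck 4, flow now 10.
No augmenting path remains; maximum flow = 10.
By max-flow min-cut, the minimum cut capacity equals the max flow.
In the residual graph, reachable from Well: {Well, r3}.
Min-cut edges: Well→r6 (3), Well→Ref (3), r3→r4 (4); capacity 3 + 3 + 4 = 10.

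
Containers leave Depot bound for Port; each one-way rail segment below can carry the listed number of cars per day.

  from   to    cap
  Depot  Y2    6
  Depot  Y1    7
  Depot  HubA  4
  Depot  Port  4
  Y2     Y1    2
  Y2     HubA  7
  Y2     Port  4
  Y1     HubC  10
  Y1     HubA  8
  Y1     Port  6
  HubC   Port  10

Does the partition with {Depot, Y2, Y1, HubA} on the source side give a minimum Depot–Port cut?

Given cut capacity: 4 + 4 + 10 + 6 = 24.
Augment Depot→Port: bottleneck 4, flow now 4.
Augment Depot→Y2→Port: bottleneck 4, flow now 8.
Augment Depot→Y1→Port: bottleneck 6, flow now 14.
Augment Depot→Y1→HubC→Port: bottleneck 1, flow now 15.
Augment Depot→Y2→Y1→HubC→Port: bottleneck 2, flow now 17.
No augmenting path remains; maximum flow = 17.
In the residual graph, reachable from Depot: {Depot, HubA}.
Min-cut edges: Depot→Y2 (6), Depot→Y1 (7), Depot→Port (4); capacity 6 + 7 + 4 = 17.
Cut capacity 24 exceeds the max flow 17, so it is not minimum.

No — its capacity is 24, but the minimum cut has capacity 17.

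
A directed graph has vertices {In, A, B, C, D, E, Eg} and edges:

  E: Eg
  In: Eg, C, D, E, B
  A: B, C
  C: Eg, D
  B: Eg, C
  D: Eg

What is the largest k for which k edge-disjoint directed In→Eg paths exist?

5

Assign every edge capacity 1; by Menger, the answer equals the max flow.
Path In→Eg (+1); total 1.
Path In→B→Eg (+1); total 2.
Path In→C→Eg (+1); total 3.
Path In→D→Eg (+1); total 4.
Path In→E→Eg (+1); total 5.
No residual In→Eg path; max flow = 5.
Certifying cut of size 5: {In→B, In→C, In→D, In→E, In→Eg}.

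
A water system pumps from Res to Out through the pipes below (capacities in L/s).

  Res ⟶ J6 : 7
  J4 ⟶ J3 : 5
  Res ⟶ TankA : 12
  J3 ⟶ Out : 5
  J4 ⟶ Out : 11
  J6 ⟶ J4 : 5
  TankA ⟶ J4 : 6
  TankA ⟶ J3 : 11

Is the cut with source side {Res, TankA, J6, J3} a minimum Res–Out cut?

Given cut capacity: 6 + 5 + 5 = 16.
Augment Res→TankA→J3→Out: bottleneck 5, flow now 5.
Augment Res→TankA→J4→Out: bottleneck 6, flow now 11.
Augment Res→J6→J4→Out: bottleneck 5, flow now 16.
No augmenting path remains; maximum flow = 16.
Cut capacity 16 equals the max flow, so it is a minimum cut.

Yes — it is a minimum cut (capacity 16).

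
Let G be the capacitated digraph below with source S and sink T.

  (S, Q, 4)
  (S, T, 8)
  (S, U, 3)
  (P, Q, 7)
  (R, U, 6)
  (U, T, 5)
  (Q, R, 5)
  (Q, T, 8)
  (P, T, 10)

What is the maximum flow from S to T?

15

Augment S→T: bottleneck 8, flow now 8.
Augment S→Q→T: bottleneck 4, flow now 12.
Augment S→U→T: bottleneck 3, flow now 15.
No augmenting path remains; maximum flow = 15.
In the residual graph, reachable from S: {S}.
Min-cut edges: S→Q (4), S→U (3), S→T (8); capacity 4 + 3 + 8 = 15.
This cut is saturated, so no flow can exceed 15.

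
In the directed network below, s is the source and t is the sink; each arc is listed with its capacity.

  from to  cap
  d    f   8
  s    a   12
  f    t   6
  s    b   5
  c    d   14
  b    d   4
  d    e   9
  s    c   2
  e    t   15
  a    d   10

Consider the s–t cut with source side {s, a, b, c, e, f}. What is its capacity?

49

Edges leaving {s, a, b, c, e, f}: a→d (10), b→d (4), c→d (14), e→t (15), f→t (6).
Cut capacity = 10 + 4 + 14 + 15 + 6 = 49.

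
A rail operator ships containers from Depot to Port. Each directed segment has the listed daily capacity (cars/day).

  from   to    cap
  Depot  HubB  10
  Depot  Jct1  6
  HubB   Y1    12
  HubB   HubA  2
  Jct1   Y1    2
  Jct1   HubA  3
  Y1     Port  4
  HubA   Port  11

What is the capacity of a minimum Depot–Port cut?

9

Augment Depot→HubB→Y1→Port: bottleneck 4, flow now 4.
Augment Depot→HubB→HubA→Port: bottleneck 2, flow now 6.
Augment Depot→Jct1→HubA→Port: bottleneck 3, flow now 9.
No augmenting path remains; maximum flow = 9.
By max-flow min-cut, the minimum cut capacity equals the max flow.
In the residual graph, reachable from Depot: {Depot, HubB, Jct1, Y1}.
Min-cut edges: HubB→HubA (2), Jct1→HubA (3), Y1→Port (4); capacity 2 + 3 + 4 = 9.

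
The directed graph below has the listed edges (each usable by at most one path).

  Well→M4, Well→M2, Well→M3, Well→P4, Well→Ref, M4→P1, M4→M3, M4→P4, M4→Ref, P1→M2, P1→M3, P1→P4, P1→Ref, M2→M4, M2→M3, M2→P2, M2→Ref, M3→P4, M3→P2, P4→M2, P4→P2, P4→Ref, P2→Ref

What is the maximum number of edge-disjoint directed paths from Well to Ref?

5

Assign every edge capacity 1; by Menger, the answer equals the max flow.
Path Well→Ref (+1); total 1.
Path Well→M4→Ref (+1); total 2.
Path Well→M2→Ref (+1); total 3.
Path Well→P4→Ref (+1); total 4.
Path Well→M3→P2→Ref (+1); total 5.
No residual Well→Ref path; max flow = 5.
Certifying cut of size 5: {Well→M2, Well→M3, Well→M4, Well→P4, Well→Ref}.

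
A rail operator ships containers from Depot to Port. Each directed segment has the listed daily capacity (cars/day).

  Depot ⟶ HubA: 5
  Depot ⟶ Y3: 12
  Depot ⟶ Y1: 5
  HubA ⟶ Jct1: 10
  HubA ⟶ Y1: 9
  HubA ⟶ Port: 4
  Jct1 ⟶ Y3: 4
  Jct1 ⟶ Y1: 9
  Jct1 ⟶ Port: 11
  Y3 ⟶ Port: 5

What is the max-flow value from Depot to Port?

Augment Depot→HubA→Port: bottleneck 4, flow now 4.
Augment Depot→Y3→Port: bottleneck 5, flow now 9.
Augment Depot→HubA→Jct1→Port: bottleneck 1, flow now 10.
No augmenting path remains; maximum flow = 10.
In the residual graph, reachable from Depot: {Depot, Y3, Y1}.
Min-cut edges: Depot→HubA (5), Y3→Port (5); capacity 5 + 5 = 10.
This cut is saturated, so no flow can exceed 10.

10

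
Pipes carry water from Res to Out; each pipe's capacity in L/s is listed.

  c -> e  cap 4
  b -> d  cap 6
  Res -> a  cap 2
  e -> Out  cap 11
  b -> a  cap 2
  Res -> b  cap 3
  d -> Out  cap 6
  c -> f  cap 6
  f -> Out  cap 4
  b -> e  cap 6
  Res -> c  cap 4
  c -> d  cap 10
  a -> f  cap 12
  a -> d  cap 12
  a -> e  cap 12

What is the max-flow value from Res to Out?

Augment Res→a→d→Out: bottleneck 2, flow now 2.
Augment Res→b→d→Out: bottleneck 3, flow now 5.
Augment Res→c→d→Out: bottleneck 1, flow now 6.
Augment Res→c→e→Out: bottleneck 3, flow now 9.
No augmenting path remains; maximum flow = 9.
In the residual graph, reachable from Res: {Res}.
Min-cut edges: Res→a (2), Res→b (3), Res→c (4); capacity 2 + 3 + 4 = 9.
This cut is saturated, so no flow can exceed 9.

9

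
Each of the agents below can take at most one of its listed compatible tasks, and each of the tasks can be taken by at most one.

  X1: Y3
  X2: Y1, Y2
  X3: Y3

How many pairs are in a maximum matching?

Unit-capacity flow: source→left, listed edges, right→sink; max matching = max flow.
Augmenting path X1→Y3 (+1); matched 1.
Augmenting path X2→Y1 (+1); matched 2.
No augmenting path remains; maximum matching = 2.
König certificate: {X2, Y3} is a vertex cover of size 2 (every listed pair touches it), so no matching can be larger.

2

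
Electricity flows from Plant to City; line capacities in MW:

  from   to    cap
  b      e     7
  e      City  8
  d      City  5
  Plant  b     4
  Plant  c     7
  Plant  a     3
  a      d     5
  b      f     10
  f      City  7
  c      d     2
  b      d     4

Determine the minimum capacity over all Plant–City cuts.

9

Augment Plant→a→d→City: bottleneck 3, flow now 3.
Augment Plant→b→d→City: bottleneck 2, flow now 5.
Augment Plant→b→e→City: bottleneck 2, flow now 7.
Augment Plant→c→d→b→e→City: bottleneck 2, flow now 9. (uses reverse residual edge)
No augmenting path remains; maximum flow = 9.
By max-flow min-cut, the minimum cut capacity equals the max flow.
In the residual graph, reachable from Plant: {Plant, c}.
Min-cut edges: Plant→a (3), Plant→b (4), c→d (2); capacity 3 + 4 + 2 = 9.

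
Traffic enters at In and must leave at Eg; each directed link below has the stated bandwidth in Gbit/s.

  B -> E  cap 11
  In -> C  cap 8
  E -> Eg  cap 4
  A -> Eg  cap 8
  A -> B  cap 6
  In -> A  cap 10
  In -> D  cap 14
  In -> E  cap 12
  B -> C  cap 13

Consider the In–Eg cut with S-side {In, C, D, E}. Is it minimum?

Given cut capacity: 10 + 4 = 14.
Augment In→A→Eg: bottleneck 8, flow now 8.
Augment In→E→Eg: bottleneck 4, flow now 12.
No augmenting path remains; maximum flow = 12.
In the residual graph, reachable from In: {In, A, B, C, D, E}.
Min-cut edges: A→Eg (8), E→Eg (4); capacity 8 + 4 = 12.
Cut capacity 14 exceeds the max flow 12, so it is not minimum.

No — its capacity is 14, but the minimum cut has capacity 12.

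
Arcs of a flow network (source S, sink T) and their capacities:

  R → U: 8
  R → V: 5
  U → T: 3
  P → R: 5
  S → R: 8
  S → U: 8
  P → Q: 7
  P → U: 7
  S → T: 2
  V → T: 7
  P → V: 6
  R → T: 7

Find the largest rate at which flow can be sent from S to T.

13

Augment S→T: bottleneck 2, flow now 2.
Augment S→R→T: bottleneck 7, flow now 9.
Augment S→U→T: bottleneck 3, flow now 12.
Augment S→R→V→T: bottleneck 1, flow now 13.
No augmenting path remains; maximum flow = 13.
In the residual graph, reachable from S: {S, U}.
Min-cut edges: S→R (8), S→T (2), U→T (3); capacity 8 + 2 + 3 = 13.
This cut is saturated, so no flow can exceed 13.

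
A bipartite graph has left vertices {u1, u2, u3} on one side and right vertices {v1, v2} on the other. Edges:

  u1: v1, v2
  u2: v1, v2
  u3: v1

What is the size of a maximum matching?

Unit-capacity flow: source→left, listed edges, right→sink; max matching = max flow.
Augmenting path u1→v1 (+1); matched 1.
Augmenting path u2→v2 (+1); matched 2.
No augmenting path remains; maximum matching = 2.
König certificate: {v1, v2} is a vertex cover of size 2 (every listed pair touches it), so no matching can be larger.

2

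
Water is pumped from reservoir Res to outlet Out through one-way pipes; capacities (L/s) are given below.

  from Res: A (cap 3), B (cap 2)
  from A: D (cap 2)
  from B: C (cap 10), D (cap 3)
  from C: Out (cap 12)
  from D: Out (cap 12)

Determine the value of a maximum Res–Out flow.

4

Augment Res→A→D→Out: bottleneck 2, flow now 2.
Augment Res→B→C→Out: bottleneck 2, flow now 4.
No augmenting path remains; maximum flow = 4.
In the residual graph, reachable from Res: {Res, A}.
Min-cut edges: Res→B (2), A→D (2); capacity 2 + 2 = 4.
This cut is saturated, so no flow can exceed 4.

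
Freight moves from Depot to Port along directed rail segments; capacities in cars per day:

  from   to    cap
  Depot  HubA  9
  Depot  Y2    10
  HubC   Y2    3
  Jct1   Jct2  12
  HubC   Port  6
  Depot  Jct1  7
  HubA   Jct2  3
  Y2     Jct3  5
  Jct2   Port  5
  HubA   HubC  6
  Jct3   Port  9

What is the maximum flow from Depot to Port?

16

Augment Depot→Y2→Jct3→Port: bottleneck 5, flow now 5.
Augment Depot→Jct1→Jct2→Port: bottleneck 5, flow now 10.
Augment Depot→HubA→HubC→Port: bottleneck 6, flow now 16.
No augmenting path remains; maximum flow = 16.
In the residual graph, reachable from Depot: {Depot, Y2, Jct1, HubA, Jct2}.
Min-cut edges: Y2→Jct3 (5), HubA→HubC (6), Jct2→Port (5); capacity 5 + 6 + 5 = 16.
This cut is saturated, so no flow can exceed 16.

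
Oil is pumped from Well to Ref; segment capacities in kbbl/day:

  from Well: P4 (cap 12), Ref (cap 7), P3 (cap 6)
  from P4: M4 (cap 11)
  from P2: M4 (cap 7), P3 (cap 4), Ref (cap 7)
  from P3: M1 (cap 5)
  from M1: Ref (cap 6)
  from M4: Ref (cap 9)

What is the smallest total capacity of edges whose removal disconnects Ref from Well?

Augment Well→Ref: bottleneck 7, flow now 7.
Augment Well→P4→M4→Ref: bottleneck 9, flow now 16.
Augment Well→P3→M1→Ref: bottleneck 5, flow now 21.
No augmenting path remains; maximum flow = 21.
By max-flow min-cut, the minimum cut capacity equals the max flow.
In the residual graph, reachable from Well: {Well, P4, P3, M4}.
Min-cut edges: Well→Ref (7), P3→M1 (5), M4→Ref (9); capacity 7 + 5 + 9 = 21.

21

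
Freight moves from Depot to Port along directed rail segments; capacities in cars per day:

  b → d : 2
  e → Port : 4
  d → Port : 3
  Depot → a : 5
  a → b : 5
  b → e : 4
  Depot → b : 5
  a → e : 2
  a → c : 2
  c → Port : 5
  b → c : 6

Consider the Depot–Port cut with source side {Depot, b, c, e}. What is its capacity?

Edges leaving {Depot, b, c, e}: Depot→a (5), b→d (2), c→Port (5), e→Port (4).
Cut capacity = 5 + 2 + 5 + 4 = 16.

16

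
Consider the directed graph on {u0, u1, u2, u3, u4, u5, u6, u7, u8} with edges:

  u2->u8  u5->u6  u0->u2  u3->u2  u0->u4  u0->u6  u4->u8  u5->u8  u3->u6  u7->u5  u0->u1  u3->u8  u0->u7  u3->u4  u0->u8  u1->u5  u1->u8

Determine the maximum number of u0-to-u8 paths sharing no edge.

5

Assign every edge capacity 1; by Menger, the answer equals the max flow.
Path u0→u8 (+1); total 1.
Path u0→u1→u8 (+1); total 2.
Path u0→u2→u8 (+1); total 3.
Path u0→u4→u8 (+1); total 4.
Path u0→u7→u5→u8 (+1); total 5.
No residual u0→u8 path; max flow = 5.
Certifying cut of size 5: {u0→u1, u0→u2, u0→u4, u0→u7, u0→u8}.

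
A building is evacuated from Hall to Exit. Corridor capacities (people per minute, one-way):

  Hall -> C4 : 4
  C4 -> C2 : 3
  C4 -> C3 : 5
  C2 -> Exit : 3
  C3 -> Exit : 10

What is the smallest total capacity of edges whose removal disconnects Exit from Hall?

Augment Hall→C4→C2→Exit: bottleneck 3, flow now 3.
Augment Hall→C4→C3→Exit: bottleneck 1, flow now 4.
No augmenting path remains; maximum flow = 4.
By max-flow min-cut, the minimum cut capacity equals the max flow.
In the residual graph, reachable from Hall: {Hall}.
Min-cut edges: Hall→C4 (4); capacity 4 = 4.

4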